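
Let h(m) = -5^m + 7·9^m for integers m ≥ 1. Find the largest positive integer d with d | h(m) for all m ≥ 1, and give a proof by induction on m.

d = 2

Computing the first values: h(1) = 58 and h(2) = 542; gcd(58, 542) = 2, so d ≤ 2.
We prove 2 | -5^m + 7·9^m for all m ≥ 1 by induction on m.
Base case (m = 1): h(1) = 58 = 2·(29), so 2 | h(1).
Inductive step: assume the claim holds for m = p, i.e. 2 | h(p). Then
h(p+1) − 9·h(p) = (-5^(p+1) + 7·9^(p+1)) − 9·(-5^p + 7·9^p) = (-1)·5^p·(5 − 9) = (4)·5^p. Since 2 | h(p) by the inductive hypothesis, 2 | 9·h(p); and 2 | 4 since 4 = 2·2. Therefore 2 | h(p+1).
Hence, by induction on m, the claim holds for every m ≥ 1.
Therefore the largest such d is 2.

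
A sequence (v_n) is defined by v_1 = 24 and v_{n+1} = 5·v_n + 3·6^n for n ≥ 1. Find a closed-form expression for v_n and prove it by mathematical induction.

v_n = 6·5^(n - 1) + 3·6^n

Computing the first terms: v_1 = 24, v_2 = 138, v_3 = 798. This suggests v_n = 6·5^(n - 1) + 3·6^n.
When n = 1: the formula gives 24 = 24 = v_1.
Suppose the result is true for n = k, so v_k = 6·5^(k - 1) + 3·6^k.
Then v_{k+1} = 5·v_k + 3·6^k = 5·(6·5^(k - 1) + 3·6^k) + 3·6^k = 6·5^k + 3·6^(k + 1) = 6·5^((k+1) - 1) + 3·6^(k+1),
which is the claimed formula at n = k+1.
By induction, the statement is established for all n ≥ 1.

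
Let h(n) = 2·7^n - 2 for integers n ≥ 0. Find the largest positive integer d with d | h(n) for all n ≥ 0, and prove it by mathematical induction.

Computing the first values: h(0) = 0 and h(1) = 12; gcd(0, 12) = 12, so d ≤ 12.
We prove 12 | 2·7^n - 2 for all n ≥ 0 by induction on n.
For the base case n = 0: h(0) = 0 = 12·(0), so 12 | h(0).
Suppose the result is true for n = p, i.e. 12 | h(p). Then
h(p+1) = 2·7^(p+1) - 2 = 7·(2·7^p - 2) + 12 = 7·h(p) + 12. The first term is divisible by 12 by the inductive hypothesis, and 12 is divisible by 12. Hence 12 | h(p+1).
By induction, the statement is established for all n ≥ 0.
Therefore the largest such d is 12.

d = 12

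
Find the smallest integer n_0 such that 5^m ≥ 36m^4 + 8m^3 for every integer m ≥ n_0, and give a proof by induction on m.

At m = 7: 78125 < 89180, so the inequality fails and n_0 ≥ 8. We prove 5^m ≥ 36m^4 + 8m^3 for all m ≥ 8.
For the base case m = 8: 5^m = 390625 and 36m^4 + 8m^3 = 151552, so 390625 ≥ 151552.
Inductive step: assume the claim holds for m = p, so 5^p ≥ 36p^4 + 8p^3.
Then 5^(p + 1) = 5·(5^p) ≥ 5·(36p^4 + 8p^3).
Also, for p ≥ 8 we have 5·(36p^4 + 8p^3) ≥ 36(p+1)^4 + 8(p+1)^3, since 5·(36p^4 + 8p^3) − (36(p+1)^4 + 8(p+1)^3) = 144p^4 - 112p^3 - 240p^2 - 168p - 44, which is nonnegative for all p ≥ 8.
Combining, 5^(p + 1) ≥ 36(p+1)^4 + 8(p+1)^3.
By induction, the statement is established for all m ≥ 8.
Hence the smallest such n_0 is 8.

n_0 = 8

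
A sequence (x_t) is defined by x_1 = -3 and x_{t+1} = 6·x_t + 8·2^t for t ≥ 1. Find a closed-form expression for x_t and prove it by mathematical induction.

x_t = -2^(t + 1) + 6^(t - 1)

Computing the first terms: x_1 = -3, x_2 = -2, x_3 = 20. This suggests x_t = -2^(t + 1) + 6^(t - 1).
For the base case t = 1: the formula gives -3 = -3 = x_1.
Suppose the result is true for t = m, so x_m = -2^(m + 1) + 6^(m - 1).
Then x_{m+1} = 6·x_m + 8·2^m = 6·(-2^(m + 1) + 6^(m - 1)) + 8·2^m = -2^(m + 2) + 6^m = -2^((m+1) + 1) + 6^((m+1) - 1),
which is the claimed formula at t = m+1.
By induction, the statement is established for all t ≥ 1.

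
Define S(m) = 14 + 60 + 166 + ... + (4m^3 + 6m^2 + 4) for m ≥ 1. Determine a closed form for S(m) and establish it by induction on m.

S(m) = m(m^3 + 4m^2 + 4m + 5)

We claim S(m) = m(m^3 + 4m^2 + 4m + 5) for all m ≥ 1.
When m = 1: S(1) = 14, and the closed form gives 14. They agree.
Inductive step: assume the claim holds for m = r, so S(r) = r(r^3 + 4r^2 + 4r + 5).
Then S(r+1) = S(r) + (4r^3 + 18r^2 + 24r + 14) = (r(r^3 + 4r^2 + 4r + 5)) + (4r^3 + 18r^2 + 24r + 14).
Simplifying, S(r+1) = (r + 1)(r^3 + 7r^2 + 15r + 14) = (r+1)((r+1)^3 + 4(r+1)^2 + 4(r+1) + 5),
which is the closed form with m = r+1.
By induction, the statement is established for all m ≥ 1.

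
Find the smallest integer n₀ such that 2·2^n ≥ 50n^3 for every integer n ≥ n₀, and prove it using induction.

At n = 16: 131072 < 204800, so the inequality fails and n₀ ≥ 17. We prove 2·2^n ≥ 50n^3 for all n ≥ 17.
Base step (n = 17): 2·2^n = 262144 and 50n^3 = 245650, so 262144 ≥ 245650.
Inductive step: suppose the statement holds for some r ≥ 17, so 2·2^r ≥ 50r^3.
Then 2·2^(r + 1) = 2·(2·2^r) ≥ 2·(50r^3).
Also, for r ≥ 17 we have 2·(50r^3) ≥ 50(r+1)^3, since 2 ≥ (1 + 1/r)^3 for all r ≥ 17.
Combining, 2·2^(r + 1) ≥ 50(r+1)^3.
This completes the induction.
Hence the smallest such n₀ is 17.

n₀ = 17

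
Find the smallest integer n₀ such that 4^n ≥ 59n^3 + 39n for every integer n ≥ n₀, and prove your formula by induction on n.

n₀ = 8

At n = 7: 16384 < 20510, so the inequality fails and n₀ ≥ 8. We prove 4^n ≥ 59n^3 + 39n for all n ≥ 8.
When n = 8: 4^n = 65536 and 59n^3 + 39n = 30520, so 65536 ≥ 30520.
For the inductive step, assume it holds for an arbitrary m ≥ 8, so 4^m ≥ 59m^3 + 39m.
Then 4^(m + 1) = 4·(4^m) ≥ 4·(59m^3 + 39m).
Also, for m ≥ 8 we have 4·(59m^3 + 39m) ≥ 59(m+1)^3 + 39(m+1), since 4·(59m^3 + 39m) − (59(m+1)^3 + 39(m+1)) = 177m^3 - 177m^2 - 60m - 98, which is nonnegative for all m ≥ 8.
Combining, 4^(m + 1) ≥ 59(m+1)^3 + 39(m+1).
By the principle of mathematical induction, the result holds for all n ≥ 8.
Hence the smallest such n₀ is 8.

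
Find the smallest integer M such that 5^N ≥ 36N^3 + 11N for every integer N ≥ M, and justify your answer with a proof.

M = 6

At N = 5: 3125 < 4555, so the inequality fails and M ≥ 6. We prove 5^N ≥ 36N^3 + 11N for all N ≥ 6.
When N = 6: 5^N = 15625 and 36N^3 + 11N = 7842, so 15625 ≥ 7842.
Suppose the result is true for N = r, so 5^r ≥ 36r^3 + 11r.
Then 5^(r + 1) = 5·(5^r) ≥ 5·(36r^3 + 11r).
Also, for r ≥ 6 we have 5·(36r^3 + 11r) ≥ 36(r+1)^3 + 11(r+1), since 5·(36r^3 + 11r) − (36(r+1)^3 + 11(r+1)) = 144r^3 - 108r^2 - 64r - 47, which is nonnegative for all r ≥ 6.
Combining, 5^(r + 1) ≥ 36(r+1)^3 + 11(r+1).
This completes the induction.
Hence the smallest such M is 6.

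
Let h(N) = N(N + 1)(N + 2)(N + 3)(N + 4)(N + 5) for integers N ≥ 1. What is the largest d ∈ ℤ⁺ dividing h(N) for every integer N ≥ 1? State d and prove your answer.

Computing the first values: h(1) = 720 and h(2) = 5040; gcd(720, 5040) = 720, so d ≤ 720.
We prove 720 | N(N + 1)(N + 2)(N + 3)(N + 4)(N + 5) for all N ≥ 1 by induction on N.
Base case (N = 1): h(1) = 720 = 720·(1), so 720 | h(1).
For the inductive step, assume it holds for an arbitrary m ≥ 1, i.e. 720 | h(m). Then
h(m+1) − h(m) = (m+1)·(m+2)·(m+3)·(m+4)·(m+5)·(m+6) − m·(m+1)·(m+2)·(m+3)·(m+4)·(m+5) = (m+1)·(m+2)·(m+3)·(m+4)·(m+5)·[(m+6) − m] = 6·(m+1)·(m+2)·(m+3)·(m+4)·(m+5). The product of 5 consecutive integers is divisible by (5)! = 120, so h(m+1) − h(m) is divisible by 6·120 = 720. By the inductive hypothesis 720 | h(m), hence 720 | h(m+1).
This completes the induction.
Therefore the largest such d is 720.

d = 720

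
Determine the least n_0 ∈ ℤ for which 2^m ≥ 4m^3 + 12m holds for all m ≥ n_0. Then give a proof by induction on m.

n_0 = 14

At m = 13: 8192 < 8944, so the inequality fails and n_0 ≥ 14. We prove 2^m ≥ 4m^3 + 12m for all m ≥ 14.
For the base case m = 14: 2^m = 16384 and 4m^3 + 12m = 11144, so 16384 ≥ 11144.
Suppose the result is true for m = p, so 2^p ≥ 4p^3 + 12p.
Then 2^(p + 1) = 2·(2^p) ≥ 2·(4p^3 + 12p).
Also, for p ≥ 14 we have 2·(4p^3 + 12p) ≥ 4(p+1)^3 + 12(p+1), since 2·(4p^3 + 12p) − (4(p+1)^3 + 12(p+1)) = 4p^3 - 12p^2 - 16, which is nonnegative for all p ≥ 14.
Combining, 2^(p + 1) ≥ 4(p+1)^3 + 12(p+1).
Hence, by induction on m, the claim holds for every m ≥ 14.
Hence the smallest such n_0 is 14.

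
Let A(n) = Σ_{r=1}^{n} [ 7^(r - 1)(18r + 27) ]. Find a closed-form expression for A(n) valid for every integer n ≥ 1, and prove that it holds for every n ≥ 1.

A(n) = 7^n(3n + 4) - 4

We claim A(n) = 7^n(3n + 4) - 4 for all n ≥ 1.
Base step (n = 1): A(1) = 45, and the closed form gives 45. They agree.
Inductive step: assume the claim holds for n = r, so A(r) = 7^r(3r + 4) - 4.
Then A(r+1) = A(r) + (7^r(18r + 45)) = (7^r(3r + 4) - 4) + (7^r(18r + 45)).
Simplifying, A(r+1) = 21·7^r·r + 49·7^r - 4 = 7^(r+1)(3(r+1) + 4) - 4,
which is the closed form with n = r+1.
By the principle of mathematical induction, the result holds for all n ≥ 1.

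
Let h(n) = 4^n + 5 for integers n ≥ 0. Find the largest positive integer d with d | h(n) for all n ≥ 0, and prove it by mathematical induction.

Computing the first values: h(0) = 6 and h(1) = 9; gcd(6, 9) = 3, so d ≤ 3.
We prove 3 | 4^n + 5 for all n ≥ 0 by induction on n.
For the base case n = 0: h(0) = 6 = 3·(2), so 3 | h(0).
For the inductive step, assume it holds for an arbitrary i ≥ 0, i.e. 3 | h(i). Then
h(i+1) = 4^(i+1) + 5 = 4·(4^i + 5) - 15 = 4·h(i) - 15. The first term is divisible by 3 by the inductive hypothesis, and -15 is divisible by 3. Hence 3 | h(i+1).
By induction, the statement is established for all n ≥ 0.
Therefore the largest such d is 3.

d = 3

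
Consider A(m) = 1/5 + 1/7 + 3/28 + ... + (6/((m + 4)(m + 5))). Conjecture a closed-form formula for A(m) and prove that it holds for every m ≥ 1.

A(m) = 6m/(5(m + 5))

We claim A(m) = 6m/(5(m + 5)) for all m ≥ 1.
Base case (m = 1): A(1) = 1/5, and the closed form gives 1/5. They agree.
Inductive step: assume the claim holds for m = k, so A(k) = 6k/(5(k + 5)).
Then A(k+1) = A(k) + (6/((k + 5)(k + 6))) = (6k/(5(k + 5))) + (6/((k + 5)(k + 6))).
Simplifying, A(k+1) = 6(k + 1)/(5(k + 6)) = 6(k+1)/(5((k+1) + 5)),
which is the closed form with m = k+1.
By the principle of mathematical induction, the result holds for all m ≥ 1.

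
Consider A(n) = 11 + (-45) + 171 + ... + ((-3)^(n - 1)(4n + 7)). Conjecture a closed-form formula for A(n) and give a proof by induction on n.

A(n) = -(-3)^n(n + 2) + 2

We claim A(n) = -(-3)^n(n + 2) + 2 for all n ≥ 1.
When n = 1: A(1) = 11, and the closed form gives 11. They agree.
Inductive step: assume the claim holds for n = r, so A(r) = -(-3)^r(r + 2) + 2.
Then A(r+1) = A(r) + ((-3)^r(4r + 11)) = (-(-3)^r(r + 2) + 2) + ((-3)^r(4r + 11)).
Simplifying, A(r+1) = -(-3)^(r + 1)r + (-3)^(r + 2) + 2 = -(-3)^(r+1)((r+1) + 2) + 2,
which is the closed form with n = r+1.
This completes the induction.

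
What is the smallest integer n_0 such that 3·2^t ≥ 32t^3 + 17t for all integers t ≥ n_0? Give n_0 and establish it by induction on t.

n_0 = 16

At t = 15: 98304 < 108255, so the inequality fails and n_0 ≥ 16. We prove 3·2^t ≥ 32t^3 + 17t for all t ≥ 16.
When t = 16: 3·2^t = 196608 and 32t^3 + 17t = 131344, so 196608 ≥ 131344.
Inductive step: suppose the statement holds for some j ≥ 16, so 3·2^j ≥ 32j^3 + 17j.
Then 3·2^(j + 1) = 2·(3·2^j) ≥ 2·(32j^3 + 17j).
Also, for j ≥ 16 we have 2·(32j^3 + 17j) ≥ 32(j+1)^3 + 17(j+1), since 2·(32j^3 + 17j) − (32(j+1)^3 + 17(j+1)) = 32j^3 - 96j^2 - 79j - 49, which is nonnegative for all j ≥ 16.
Combining, 3·2^(j + 1) ≥ 32(j+1)^3 + 17(j+1).
Hence, by induction on t, the claim holds for every t ≥ 16.
Hence the smallest such n_0 is 16.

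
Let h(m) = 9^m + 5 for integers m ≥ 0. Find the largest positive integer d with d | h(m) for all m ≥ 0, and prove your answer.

Computing the first values: h(0) = 6 and h(1) = 14; gcd(6, 14) = 2, so d ≤ 2.
We prove 2 | 9^m + 5 for all m ≥ 0 by induction on m.
Base case (m = 0): h(0) = 6 = 2·(3), so 2 | h(0).
Inductive step: assume the claim holds for m = k, i.e. 2 | h(k). Then
h(k+1) = 9^(k+1) + 5 = 9·(9^k + 5) - 40 = 9·h(k) - 40. The first term is divisible by 2 by the inductive hypothesis, and -40 is divisible by 2. Hence 2 | h(k+1).
By induction, the statement is established for all m ≥ 0.
Therefore the largest such d is 2.

d = 2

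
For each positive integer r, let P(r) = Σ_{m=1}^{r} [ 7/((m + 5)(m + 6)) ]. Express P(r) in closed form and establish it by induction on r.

We claim P(r) = 7r/(6(r + 6)) for all r ≥ 1.
Base step (r = 1): P(1) = 1/6, and the closed form gives 1/6. They agree.
Inductive step: assume the claim holds for r = m, so P(m) = 7m/(6(m + 6)).
Then P(m+1) = P(m) + (7/((m + 6)(m + 7))) = (7m/(6(m + 6))) + (7/((m + 6)(m + 7))).
Simplifying, P(m+1) = 7(m + 1)/(6(m + 7)) = 7(m+1)/(6((m+1) + 6)),
which is the closed form with r = m+1.
Hence, by induction on r, the claim holds for every r ≥ 1.

P(r) = 7r/(6(r + 6))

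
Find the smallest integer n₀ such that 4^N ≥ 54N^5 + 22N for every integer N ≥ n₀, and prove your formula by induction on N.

n₀ = 12

At N = 11: 4194304 < 8696996, so the inequality fails and n₀ ≥ 12. We prove 4^N ≥ 54N^5 + 22N for all N ≥ 12.
Base step (N = 12): 4^N = 16777216 and 54N^5 + 22N = 13437192, so 16777216 ≥ 13437192.
Inductive step: assume the claim holds for N = i, so 4^i ≥ 54i^5 + 22i.
Then 4^(i + 1) = 4·(4^i) ≥ 4·(54i^5 + 22i).
Also, for i ≥ 12 we have 4·(54i^5 + 22i) ≥ 54(i+1)^5 + 22(i+1), since 4·(54i^5 + 22i) − (54(i+1)^5 + 22(i+1)) = 162i^5 - 270i^4 - 540i^3 - 540i^2 - 204i - 76, which is nonnegative for all i ≥ 12.
Combining, 4^(i + 1) ≥ 54(i+1)^5 + 22(i+1).
Hence, by induction on N, the claim holds for every N ≥ 12.
Hence the smallest such n₀ is 12.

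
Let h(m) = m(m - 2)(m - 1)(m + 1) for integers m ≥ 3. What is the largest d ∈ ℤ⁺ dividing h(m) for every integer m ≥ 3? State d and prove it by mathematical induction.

d = 24

Computing the first values: h(3) = 24 and h(4) = 120; gcd(24, 120) = 24, so d ≤ 24.
We prove 24 | m(m - 2)(m - 1)(m + 1) for all m ≥ 3 by induction on m.
Base case (m = 3): h(3) = 24 = 24·(1), so 24 | h(3).
Suppose the result is true for m = p, i.e. 24 | h(p). Then
h(p+1) − h(p) = (p-1)·p·(p+1)·(p+2) − (p-2)·(p-1)·p·(p+1) = (p-1)·p·(p+1)·[(p+2) − (p-2)] = 4·(p-1)·p·(p+1). The product of 3 consecutive integers is divisible by (3)! = 6, so h(p+1) − h(p) is divisible by 4·6 = 24. By the inductive hypothesis 24 | h(p), hence 24 | h(p+1).
By the principle of mathematical induction, the result holds for all m ≥ 3.
Therefore the largest such d is 24.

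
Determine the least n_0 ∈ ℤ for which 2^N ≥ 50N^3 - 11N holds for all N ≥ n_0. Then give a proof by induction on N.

At N = 18: 262144 < 291402, so the inequality fails and n_0 ≥ 19. We prove 2^N ≥ 50N^3 - 11N for all N ≥ 19.
When N = 19: 2^N = 524288 and 50N^3 - 11N = 342741, so 524288 ≥ 342741.
Inductive step: assume the claim holds for N = r, so 2^r ≥ 50r^3 - 11r.
Then 2^(r + 1) = 2·(2^r) ≥ 2·(50r^3 - 11r).
Also, for r ≥ 19 we have 2·(50r^3 - 11r) ≥ 50(r+1)^3 - 11(r+1), since 2·(50r^3 - 11r) − (50(r+1)^3 - 11(r+1)) = 50r^3 - 150r^2 - 161r - 39, which is nonnegative for all r ≥ 19.
Combining, 2^(r + 1) ≥ 50(r+1)^3 - 11(r+1).
By induction, the statement is established for all N ≥ 19.
Hence the smallest such n_0 is 19.

n_0 = 19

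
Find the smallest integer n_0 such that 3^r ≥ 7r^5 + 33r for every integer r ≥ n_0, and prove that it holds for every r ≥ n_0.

n_0 = 14

At r = 13: 1594323 < 2599480, so the inequality fails and n_0 ≥ 14. We prove 3^r ≥ 7r^5 + 33r for all r ≥ 14.
Base step (r = 14): 3^r = 4782969 and 7r^5 + 33r = 3765230, so 4782969 ≥ 3765230.
Inductive step: suppose the statement holds for some j ≥ 14, so 3^j ≥ 7j^5 + 33j.
Then 3^(j + 1) = 3·(3^j) ≥ 3·(7j^5 + 33j).
Also, for j ≥ 14 we have 3·(7j^5 + 33j) ≥ 7(j+1)^5 + 33(j+1), since 3·(7j^5 + 33j) − (7(j+1)^5 + 33(j+1)) = 14j^5 - 35j^4 - 70j^3 - 70j^2 + 31j - 40, which is nonnegative for all j ≥ 14.
Combining, 3^(j + 1) ≥ 7(j+1)^5 + 33(j+1).
By induction, the statement is established for all r ≥ 14.
Hence the smallest such n_0 is 14.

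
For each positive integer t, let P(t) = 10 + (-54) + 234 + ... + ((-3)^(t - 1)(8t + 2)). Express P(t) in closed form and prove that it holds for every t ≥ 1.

P(t) = -(-3)^t(2t + 1) + 1

We claim P(t) = -(-3)^t(2t + 1) + 1 for all t ≥ 1.
When t = 1: P(1) = 10, and the closed form gives 10. They agree.
Suppose the result is true for t = j, so P(j) = -(-3)^j(2j + 1) + 1.
Then P(j+1) = P(j) + ((-3)^j(8j + 10)) = (-(-3)^j(2j + 1) + 1) + ((-3)^j(8j + 10)).
Simplifying, P(j+1) = 6(-3)^j·j + 9(-3)^j + 1 = -(-3)^(j+1)(2(j+1) + 1) + 1,
which is the closed form with t = j+1.
By the principle of mathematical induction, the result holds for all t ≥ 1.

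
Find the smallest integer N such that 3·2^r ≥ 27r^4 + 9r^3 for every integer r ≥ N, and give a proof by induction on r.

N = 21

At r = 20: 3145728 < 4392000, so the inequality fails and N ≥ 21. We prove 3·2^r ≥ 27r^4 + 9r^3 for all r ≥ 21.
Base case (r = 21): 3·2^r = 6291456 and 27r^4 + 9r^3 = 5334336, so 6291456 ≥ 5334336.
Inductive step: suppose the statement holds for some m ≥ 21, so 3·2^m ≥ 27m^4 + 9m^3.
Then 3·2^(m + 1) = 2·(3·2^m) ≥ 2·(27m^4 + 9m^3).
Also, for m ≥ 21 we have 2·(27m^4 + 9m^3) ≥ 27(m+1)^4 + 9(m+1)^3, since 2·(27m^4 + 9m^3) − (27(m+1)^4 + 9(m+1)^3) = 27m^4 - 99m^3 - 189m^2 - 135m - 36, which is nonnegative for all m ≥ 21.
Combining, 3·2^(m + 1) ≥ 27(m+1)^4 + 9(m+1)^3.
By the principle of mathematical induction, the result holds for all r ≥ 21.
Hence the smallest such N is 21.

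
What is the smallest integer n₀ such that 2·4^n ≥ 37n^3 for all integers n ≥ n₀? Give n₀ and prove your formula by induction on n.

n₀ = 6

At n = 5: 2048 < 4625, so the inequality fails and n₀ ≥ 6. We prove 2·4^n ≥ 37n^3 for all n ≥ 6.
For the base case n = 6: 2·4^n = 8192 and 37n^3 = 7992, so 8192 ≥ 7992.
Inductive step: suppose the statement holds for some r ≥ 6, so 2·4^r ≥ 37r^3.
Then 2·4^(r + 1) = 4·(2·4^r) ≥ 4·(37r^3).
Also, for r ≥ 6 we have 4·(37r^3) ≥ 37(r+1)^3, since 4 ≥ (1 + 1/r)^3 for all r ≥ 6.
Combining, 2·4^(r + 1) ≥ 37(r+1)^3.
By induction, the statement is established for all n ≥ 6.
Hence the smallest such n₀ is 6.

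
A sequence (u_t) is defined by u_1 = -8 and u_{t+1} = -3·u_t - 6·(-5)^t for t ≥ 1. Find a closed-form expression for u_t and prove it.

Computing the first terms: u_1 = -8, u_2 = 54, u_3 = -312. This suggests u_t = 7(-3)^(t - 1) + 3(-5)^t.
Base step (t = 1): the formula gives -8 = -8 = u_1.
Inductive step: assume the claim holds for t = p, so u_p = 7(-3)^(p - 1) + 3(-5)^p.
Then u_{p+1} = -3·u_p - 6·(-5)^p = -3·(7(-3)^(p - 1) + 3(-5)^p) - 6·(-5)^p = 7(-3)^p + 3(-5)^(p + 1) = 7(-3)^((p+1) - 1) + 3(-5)^(p+1),
which is the claimed formula at t = p+1.
This completes the induction.

u_t = 7(-3)^(t - 1) + 3(-5)^t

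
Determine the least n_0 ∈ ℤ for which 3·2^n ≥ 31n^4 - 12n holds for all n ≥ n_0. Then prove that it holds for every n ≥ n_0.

At n = 20: 3145728 < 4959760, so the inequality fails and n_0 ≥ 21. We prove 3·2^n ≥ 31n^4 - 12n for all n ≥ 21.
For the base case n = 21: 3·2^n = 6291456 and 31n^4 - 12n = 6028659, so 6291456 ≥ 6028659.
Inductive step: assume the claim holds for n = m, so 3·2^m ≥ 31m^4 - 12m.
Then 3·2^(m + 1) = 2·(3·2^m) ≥ 2·(31m^4 - 12m).
Also, for m ≥ 21 we have 2·(31m^4 - 12m) ≥ 31(m+1)^4 - 12(m+1), since 2·(31m^4 - 12m) − (31(m+1)^4 - 12(m+1)) = 31m^4 - 124m^3 - 186m^2 - 136m - 19, which is nonnegative for all m ≥ 21.
Combining, 3·2^(m + 1) ≥ 31(m+1)^4 - 12(m+1).
By induction, the statement is established for all n ≥ 21.
Hence the smallest such n_0 is 21.

n_0 = 21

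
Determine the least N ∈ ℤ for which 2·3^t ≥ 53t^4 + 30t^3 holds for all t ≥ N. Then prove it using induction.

N = 13

At t = 12: 1062882 < 1150848, so the inequality fails and N ≥ 13. We prove 2·3^t ≥ 53t^4 + 30t^3 for all t ≥ 13.
For the base case t = 13: 2·3^t = 3188646 and 53t^4 + 30t^3 = 1579643, so 3188646 ≥ 1579643.
Inductive step: suppose the statement holds for some m ≥ 13, so 2·3^m ≥ 53m^4 + 30m^3.
Then 2·3^(m + 1) = 3·(2·3^m) ≥ 3·(53m^4 + 30m^3).
Also, for m ≥ 13 we have 3·(53m^4 + 30m^3) ≥ 53(m+1)^4 + 30(m+1)^3, since 3·(53m^4 + 30m^3) − (53(m+1)^4 + 30(m+1)^3) = 106m^4 - 152m^3 - 408m^2 - 302m - 83, which is nonnegative for all m ≥ 13.
Combining, 2·3^(m + 1) ≥ 53(m+1)^4 + 30(m+1)^3.
This completes the induction.
Hence the smallest such N is 13.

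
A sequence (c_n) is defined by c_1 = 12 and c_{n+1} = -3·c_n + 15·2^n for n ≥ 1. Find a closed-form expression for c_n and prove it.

c_n = -2(-3)^n + 3·2^n

Computing the first terms: c_1 = 12, c_2 = -6, c_3 = 78. This suggests c_n = -2(-3)^n + 3·2^n.
Base case (n = 1): the formula gives 12 = 12 = c_1.
Inductive step: suppose the statement holds for some k ≥ 1, so c_k = -2(-3)^k + 3·2^k.
Then c_{k+1} = -3·c_k + 15·2^k = -3·(-2(-3)^k + 3·2^k) + 15·2^k = -2(-3)^(k + 1) + 3·2^(k + 1),
which is the claimed formula at n = k+1.
This completes the induction.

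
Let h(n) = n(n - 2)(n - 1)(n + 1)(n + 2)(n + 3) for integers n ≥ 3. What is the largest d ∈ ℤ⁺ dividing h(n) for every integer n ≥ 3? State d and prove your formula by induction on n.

Computing the first values: h(3) = 720 and h(4) = 5040; gcd(720, 5040) = 720, so d ≤ 720.
We prove 720 | n(n - 2)(n - 1)(n + 1)(n + 2)(n + 3) for all n ≥ 3 by induction on n.
When n = 3: h(3) = 720 = 720·(1), so 720 | h(3).
Inductive step: suppose the statement holds for some k ≥ 3, i.e. 720 | h(k). Then
h(k+1) − h(k) = (k-1)·k·(k+1)·(k+2)·(k+3)·(k+4) − (k-2)·(k-1)·k·(k+1)·(k+2)·(k+3) = (k-1)·k·(k+1)·(k+2)·(k+3)·[(k+4) − (k-2)] = 6·(k-1)·k·(k+1)·(k+2)·(k+3). The product of 5 consecutive integers is divisible by (5)! = 120, so h(k+1) − h(k) is divisible by 6·120 = 720. By the inductive hypothesis 720 | h(k), hence 720 | h(k+1).
Hence, by induction on n, the claim holds for every n ≥ 3.
Therefore the largest such d is 720.

d = 720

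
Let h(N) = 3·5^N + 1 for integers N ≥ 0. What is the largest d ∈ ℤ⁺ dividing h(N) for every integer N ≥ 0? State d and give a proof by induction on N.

Computing the first values: h(0) = 4 and h(1) = 16; gcd(4, 16) = 4, so d ≤ 4.
We prove 4 | 3·5^N + 1 for all N ≥ 0 by induction on N.
For the base case N = 0: h(0) = 4 = 4·(1), so 4 | h(0).
For the inductive step, assume it holds for an arbitrary m ≥ 0, i.e. 4 | h(m). Then
h(m+1) = 3·5^(m+1) + 1 = 5·(3·5^m + 1) - 4 = 5·h(m) - 4. The first term is divisible by 4 by the inductive hypothesis, and -4 is divisible by 4. Hence 4 | h(m+1).
Hence, by induction on N, the claim holds for every N ≥ 0.
Therefore the largest such d is 4.

d = 4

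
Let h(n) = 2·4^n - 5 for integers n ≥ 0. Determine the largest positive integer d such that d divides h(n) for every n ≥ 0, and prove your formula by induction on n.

Computing the first values: h(0) = -3 and h(1) = 3; gcd(-3, 3) = 3, so d ≤ 3.
We prove 3 | 2·4^n - 5 for all n ≥ 0 by induction on n.
For the base case n = 0: h(0) = -3 = 3·(-1), so 3 | h(0).
Suppose the result is true for n = i, i.e. 3 | h(i). Then
h(i+1) = 2·4^(i+1) - 5 = 4·(2·4^i - 5) + 15 = 4·h(i) + 15. The first term is divisible by 3 by the inductive hypothesis, and 15 is divisible by 3. Hence 3 | h(i+1).
This completes the induction.
Therefore the largest such d is 3.

d = 3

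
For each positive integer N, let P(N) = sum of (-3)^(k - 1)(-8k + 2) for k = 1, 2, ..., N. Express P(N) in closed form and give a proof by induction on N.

P(N) = 2(-3)^N·N

We claim P(N) = 2(-3)^N·N for all N ≥ 1.
Base case (N = 1): P(1) = -6, and the closed form gives -6. They agree.
Inductive step: assume the claim holds for N = k, so P(k) = 2(-3)^k·k.
Then P(k+1) = P(k) + ((-3)^k(-8k - 6)) = (2(-3)^k·k) + ((-3)^k(-8k - 6)).
Simplifying, P(k+1) = (-3)^(k + 1)(2k + 2) = 2(-3)^(k+1)·(k+1),
which is the closed form with N = k+1.
Hence, by induction on N, the claim holds for every N ≥ 1.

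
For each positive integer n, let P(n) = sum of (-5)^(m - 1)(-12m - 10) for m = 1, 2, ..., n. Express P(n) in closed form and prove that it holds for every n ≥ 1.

P(n) = 2(-5)^n(n + 1) - 2

We claim P(n) = 2(-5)^n(n + 1) - 2 for all n ≥ 1.
When n = 1: P(1) = -22, and the closed form gives -22. They agree.
For the inductive step, assume it holds for an arbitrary m ≥ 1, so P(m) = 2(-5)^m(m + 1) - 2.
Then P(m+1) = P(m) + ((-5)^m(-12m - 22)) = (2(-5)^m(m + 1) - 2) + ((-5)^m(-12m - 22)).
Simplifying, P(m+1) = -10(-5)^m·m - 20(-5)^m - 2 = 2(-5)^(m+1)((m+1) + 1) - 2,
which is the closed form with n = m+1.
By the principle of mathematical induction, the result holds for all n ≥ 1.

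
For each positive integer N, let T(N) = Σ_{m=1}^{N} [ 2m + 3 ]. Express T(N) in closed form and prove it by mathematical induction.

T(N) = N(N + 4)

We claim T(N) = N(N + 4) for all N ≥ 1.
Base case (N = 1): T(1) = 5, and the closed form gives 5. They agree.
Inductive step: assume the claim holds for N = m, so T(m) = m(m + 4).
Then T(m+1) = T(m) + (2m + 5) = (m(m + 4)) + (2m + 5).
Simplifying, T(m+1) = (m + 1)(m + 5) = (m+1)((m+1) + 4),
which is the closed form with N = m+1.
By the principle of mathematical induction, the result holds for all N ≥ 1.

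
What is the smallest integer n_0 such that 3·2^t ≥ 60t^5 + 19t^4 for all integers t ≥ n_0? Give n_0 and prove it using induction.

At t = 28: 805306368 < 1044300544, so the inequality fails and n_0 ≥ 29. We prove 3·2^t ≥ 60t^5 + 19t^4 for all t ≥ 29.
Base case (t = 29): 3·2^t = 1610612736 and 60t^5 + 19t^4 = 1244107279, so 1610612736 ≥ 1244107279.
Suppose the result is true for t = p, so 3·2^p ≥ 60p^5 + 19p^4.
Then 3·2^(p + 1) = 2·(3·2^p) ≥ 2·(60p^5 + 19p^4).
Also, for p ≥ 29 we have 2·(60p^5 + 19p^4) ≥ 60(p+1)^5 + 19(p+1)^4, since 2·(60p^5 + 19p^4) − (60(p+1)^5 + 19(p+1)^4) = 60p^5 - 281p^4 - 676p^3 - 714p^2 - 376p - 79, which is nonnegative for all p ≥ 29.
Combining, 3·2^(p + 1) ≥ 60(p+1)^5 + 19(p+1)^4.
By induction, the statement is established for all t ≥ 29.
Hence the smallest such n_0 is 29.

n_0 = 29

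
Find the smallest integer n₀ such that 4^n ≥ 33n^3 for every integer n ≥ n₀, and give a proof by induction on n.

n₀ = 7

At n = 6: 4096 < 7128, so the inequality fails and n₀ ≥ 7. We prove 4^n ≥ 33n^3 for all n ≥ 7.
Base case (n = 7): 4^n = 16384 and 33n^3 = 11319, so 16384 ≥ 11319.
For the inductive step, assume it holds for an arbitrary j ≥ 7, so 4^j ≥ 33j^3.
Then 4^(j + 1) = 4·(4^j) ≥ 4·(33j^3).
Also, for j ≥ 7 we have 4·(33j^3) ≥ 33(j+1)^3, since 4 ≥ (1 + 1/j)^3 for all j ≥ 7.
Combining, 4^(j + 1) ≥ 33(j+1)^3.
By the principle of mathematical induction, the result holds for all n ≥ 7.
Hence the smallest such n₀ is 7.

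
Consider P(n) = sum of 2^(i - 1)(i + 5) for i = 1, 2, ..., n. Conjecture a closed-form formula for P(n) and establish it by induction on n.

We claim P(n) = 2^n(n + 4) - 4 for all n ≥ 1.
When n = 1: P(1) = 6, and the closed form gives 6. They agree.
Suppose the result is true for n = i, so P(i) = 2^i(i + 4) - 4.
Then P(i+1) = P(i) + (2^i(i + 6)) = (2^i(i + 4) - 4) + (2^i(i + 6)).
Simplifying, P(i+1) = 2·2^i·i + 10·2^i - 4 = 2^(i+1)((i+1) + 4) - 4,
which is the closed form with n = i+1.
This completes the induction.

P(n) = 2^n(n + 4) - 4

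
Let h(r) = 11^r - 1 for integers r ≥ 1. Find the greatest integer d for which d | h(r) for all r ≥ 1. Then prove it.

Computing the first values: h(1) = 10 and h(2) = 120; gcd(10, 120) = 10, so d ≤ 10.
We prove 10 | 11^r - 1 for all r ≥ 1 by induction on r.
Base step (r = 1): h(1) = 10 = 10·(1), so 10 | h(1).
Inductive step: suppose the statement holds for some m ≥ 1, i.e. 10 | h(m). Then
11^{m+1} − 1^{m+1} = 11·11^m − 1·1^m = 11·(11^m − 1^m) + (10)·1^m. The first term is divisible by 10 by the inductive hypothesis, and the second term (10)·1^m is divisible by 10 since 10 | 10. Hence 10 | h(m+1).
By induction, the statement is established for all r ≥ 1.
Therefore the largest such d is 10.

d = 10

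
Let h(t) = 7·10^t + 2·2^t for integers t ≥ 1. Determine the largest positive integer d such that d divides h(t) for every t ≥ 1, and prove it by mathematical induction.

Computing the first values: h(1) = 74 and h(2) = 708; gcd(74, 708) = 2, so d ≤ 2.
We prove 2 | 7·10^t + 2·2^t for all t ≥ 1 by induction on t.
Base step (t = 1): h(1) = 74 = 2·(37), so 2 | h(1).
Suppose the result is true for t = i, i.e. 2 | h(i). Then
h(i+1) − 10·h(i) = (7·10^(i+1) + 2·2^(i+1)) − 10·(7·10^i + 2·2^i) = (2)·2^i·(2 − 10) = (-16)·2^i. Since 2 | h(i) by the inductive hypothesis, 2 | 10·h(i); and 2 | -16 since -16 = 2·-8. Therefore 2 | h(i+1).
By the principle of mathematical induction, the result holds for all t ≥ 1.
Therefore the largest such d is 2.

d = 2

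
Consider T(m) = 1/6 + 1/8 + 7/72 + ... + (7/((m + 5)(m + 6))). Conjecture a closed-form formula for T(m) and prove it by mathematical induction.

T(m) = 7m/(6(m + 6))

We claim T(m) = 7m/(6(m + 6)) for all m ≥ 1.
Base case (m = 1): T(1) = 1/6, and the closed form gives 1/6. They agree.
Inductive step: assume the claim holds for m = k, so T(k) = 7k/(6(k + 6)).
Then T(k+1) = T(k) + (7/((k + 6)(k + 7))) = (7k/(6(k + 6))) + (7/((k + 6)(k + 7))).
Simplifying, T(k+1) = 7(k + 1)/(6(k + 7)) = 7(k+1)/(6((k+1) + 6)),
which is the closed form with m = k+1.
By induction, the statement is established for all m ≥ 1.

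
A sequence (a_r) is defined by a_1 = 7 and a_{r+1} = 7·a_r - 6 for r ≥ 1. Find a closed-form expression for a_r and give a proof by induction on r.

a_r = 6·7^(r - 1) + 1

Computing the first terms: a_1 = 7, a_2 = 43, a_3 = 295. This suggests a_r = 6·7^(r - 1) + 1.
Base case (r = 1): the formula gives 7 = 7 = a_1.
Suppose the result is true for r = k, so a_k = 6·7^(k - 1) + 1.
Then a_{k+1} = 7·a_k - 6 = 7·(6·7^(k - 1) + 1) - 6 = 6·7^k + 1 = 6·7^((k+1) - 1) + 1,
which is the claimed formula at r = k+1.
By induction, the statement is established for all r ≥ 1.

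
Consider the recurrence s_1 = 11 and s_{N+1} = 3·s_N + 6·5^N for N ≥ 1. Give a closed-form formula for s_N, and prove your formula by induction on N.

Computing the first terms: s_1 = 11, s_2 = 63, s_3 = 339. This suggests s_N = -4·3^(N - 1) + 3·5^N.
Base case (N = 1): the formula gives 11 = 11 = s_1.
Inductive step: assume the claim holds for N = i, so s_i = -4·3^(i - 1) + 3·5^i.
Then s_{i+1} = 3·s_i + 6·5^i = 3·(-4·3^(i - 1) + 3·5^i) + 6·5^i = -4·3^i + 3·5^(i + 1) = -4·3^((i+1) - 1) + 3·5^(i+1),
which is the claimed formula at N = i+1.
This completes the induction.

s_N = -4·3^(N - 1) + 3·5^N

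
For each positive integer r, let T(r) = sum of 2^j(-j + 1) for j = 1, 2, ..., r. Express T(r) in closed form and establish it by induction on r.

T(r) = 2·2^r(-r + 2) - 4

We claim T(r) = 2·2^r(-r + 2) - 4 for all r ≥ 1.
Base step (r = 1): T(1) = 0, and the closed form gives 0. They agree.
Inductive step: assume the claim holds for r = j, so T(j) = 2·2^j(-j + 2) - 4.
Then T(j+1) = T(j) + (-2^(j + 1)j) = (2·2^j(-j + 2) - 4) + (-2^(j + 1)j).
Simplifying, T(j+1) = -4·2^j·j + 4·2^j - 4 = 2·2^(j+1)(-(j+1) + 2) - 4,
which is the closed form with r = j+1.
By induction, the statement is established for all r ≥ 1.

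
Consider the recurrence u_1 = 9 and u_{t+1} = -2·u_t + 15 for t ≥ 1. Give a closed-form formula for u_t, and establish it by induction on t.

u_t = (-2)^(t + 1) + 5

Computing the first terms: u_1 = 9, u_2 = -3, u_3 = 21. This suggests u_t = (-2)^(t + 1) + 5.
For the base case t = 1: the formula gives 9 = 9 = u_1.
Inductive step: suppose the statement holds for some m ≥ 1, so u_m = (-2)^(m + 1) + 5.
Then u_{m+1} = -2·u_m + 15 = -2·((-2)^(m + 1) + 5) + 15 = (-2)^(m + 2) + 5 = (-2)^((m+1) + 1) + 5,
which is the claimed formula at t = m+1.
By induction, the statement is established for all t ≥ 1.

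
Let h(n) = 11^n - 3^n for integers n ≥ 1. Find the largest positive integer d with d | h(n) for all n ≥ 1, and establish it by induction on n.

Computing the first values: h(1) = 8 and h(2) = 112; gcd(8, 112) = 8, so d ≤ 8.
We prove 8 | 11^n - 3^n for all n ≥ 1 by induction on n.
Base case (n = 1): h(1) = 8 = 8·(1), so 8 | h(1).
For the inductive step, assume it holds for an arbitrary r ≥ 1, i.e. 8 | h(r). Then
11^{r+1} − 3^{r+1} = 11·11^r − 3·3^r = 11·(11^r − 3^r) + (8)·3^r. The first term is divisible by 8 by the inductive hypothesis, and the second term (8)·3^r is divisible by 8 since 8 | 8. Hence 8 | h(r+1).
Hence, by induction on n, the claim holds for every n ≥ 1.
Therefore the largest such d is 8.

d = 8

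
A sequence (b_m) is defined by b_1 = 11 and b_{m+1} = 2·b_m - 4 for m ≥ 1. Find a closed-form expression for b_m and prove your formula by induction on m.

b_m = 7·2^(m - 1) + 4

Computing the first terms: b_1 = 11, b_2 = 18, b_3 = 32. This suggests b_m = 7·2^(m - 1) + 4.
For the base case m = 1: the formula gives 11 = 11 = b_1.
Suppose the result is true for m = k, so b_k = 7·2^(k - 1) + 4.
Then b_{k+1} = 2·b_k - 4 = 2·(7·2^(k - 1) + 4) - 4 = 7·2^k + 4 = 7·2^((k+1) - 1) + 4,
which is the claimed formula at m = k+1.
By induction, the statement is established for all m ≥ 1.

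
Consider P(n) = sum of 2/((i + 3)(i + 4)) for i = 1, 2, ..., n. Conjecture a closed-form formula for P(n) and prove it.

P(n) = n/(2(n + 4))

We claim P(n) = n/(2(n + 4)) for all n ≥ 1.
Base step (n = 1): P(1) = 1/10, and the closed form gives 1/10. They agree.
Inductive step: suppose the statement holds for some i ≥ 1, so P(i) = i/(2(i + 4)).
Then P(i+1) = P(i) + (2/((i + 4)(i + 5))) = (i/(2(i + 4))) + (2/((i + 4)(i + 5))).
Simplifying, P(i+1) = (i + 1)/(2(i + 5)) = (i+1)/(2((i+1) + 4)),
which is the closed form with n = i+1.
By induction, the statement is established for all n ≥ 1.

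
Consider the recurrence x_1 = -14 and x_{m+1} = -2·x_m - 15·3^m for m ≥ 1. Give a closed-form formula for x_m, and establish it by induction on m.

x_m = -5(-2)^(m - 1) - 3^(m + 1)

Computing the first terms: x_1 = -14, x_2 = -17, x_3 = -101. This suggests x_m = -5(-2)^(m - 1) - 3^(m + 1).
Base step (m = 1): the formula gives -14 = -14 = x_1.
Suppose the result is true for m = p, so x_p = -5(-2)^(p - 1) - 3^(p + 1).
Then x_{p+1} = -2·x_p - 15·3^p = -2·(-5(-2)^(p - 1) - 3^(p + 1)) - 15·3^p = -5(-2)^p - 3^(p + 2) = -5(-2)^((p+1) - 1) - 3^((p+1) + 1),
which is the claimed formula at m = p+1.
Hence, by induction on m, the claim holds for every m ≥ 1.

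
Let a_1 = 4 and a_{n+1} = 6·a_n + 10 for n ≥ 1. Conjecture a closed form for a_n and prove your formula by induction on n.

Computing the first terms: a_1 = 4, a_2 = 34, a_3 = 214. This suggests a_n = 6^n - 2.
Base step (n = 1): the formula gives 4 = 4 = a_1.
Suppose the result is true for n = j, so a_j = 6^j - 2.
Then a_{j+1} = 6·a_j + 10 = 6·(6^j - 2) + 10 = 6^(j + 1) - 2,
which is the claimed formula at n = j+1.
By the principle of mathematical induction, the result holds for all n ≥ 1.

a_n = 6^n - 2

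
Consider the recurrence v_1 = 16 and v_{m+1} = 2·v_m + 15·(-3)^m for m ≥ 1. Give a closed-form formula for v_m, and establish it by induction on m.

Computing the first terms: v_1 = 16, v_2 = -13, v_3 = 109. This suggests v_m = (-3)^(m + 1) + 7·2^(m - 1).
Base case (m = 1): the formula gives 16 = 16 = v_1.
Inductive step: assume the claim holds for m = k, so v_k = (-3)^(k + 1) + 7·2^(k - 1).
Then v_{k+1} = 2·v_k + 15·(-3)^k = 2·((-3)^(k + 1) + 7·2^(k - 1)) + 15·(-3)^k = (-3)^(k + 2) + 7·2^k = (-3)^((k+1) + 1) + 7·2^((k+1) - 1),
which is the claimed formula at m = k+1.
By the principle of mathematical induction, the result holds for all m ≥ 1.

v_m = (-3)^(m + 1) + 7·2^(m - 1)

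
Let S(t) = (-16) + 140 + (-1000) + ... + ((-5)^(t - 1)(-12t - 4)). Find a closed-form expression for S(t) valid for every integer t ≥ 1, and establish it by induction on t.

S(t) = (-5)^t(2t + 1) - 1

We claim S(t) = (-5)^t(2t + 1) - 1 for all t ≥ 1.
For the base case t = 1: S(1) = -16, and the closed form gives -16. They agree.
Suppose the result is true for t = k, so S(k) = (-5)^k(2k + 1) - 1.
Then S(k+1) = S(k) + ((-5)^k(-12k - 16)) = ((-5)^k(2k + 1) - 1) + ((-5)^k(-12k - 16)).
Simplifying, S(k+1) = -10(-5)^k·k - 15(-5)^k - 1 = (-5)^(k+1)(2(k+1) + 1) - 1,
which is the closed form with t = k+1.
This completes the induction.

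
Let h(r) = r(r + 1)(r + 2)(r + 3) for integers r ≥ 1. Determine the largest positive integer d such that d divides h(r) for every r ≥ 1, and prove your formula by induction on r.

d = 24

Computing the first values: h(1) = 24 and h(2) = 120; gcd(24, 120) = 24, so d ≤ 24.
We prove 24 | r(r + 1)(r + 2)(r + 3) for all r ≥ 1 by induction on r.
For the base case r = 1: h(1) = 24 = 24·(1), so 24 | h(1).
Suppose the result is true for r = m, i.e. 24 | h(m). Then
h(m+1) − h(m) = (m+1)·(m+2)·(m+3)·(m+4) − m·(m+1)·(m+2)·(m+3) = (m+1)·(m+2)·(m+3)·[(m+4) − m] = 4·(m+1)·(m+2)·(m+3). The product of 3 consecutive integers is divisible by (3)! = 6, so h(m+1) − h(m) is divisible by 4·6 = 24. By the inductive hypothesis 24 | h(m), hence 24 | h(m+1).
By the principle of mathematical induction, the result holds for all r ≥ 1.
Therefore the largest such d is 24.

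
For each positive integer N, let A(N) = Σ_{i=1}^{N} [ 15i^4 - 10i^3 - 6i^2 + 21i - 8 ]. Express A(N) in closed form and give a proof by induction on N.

We claim A(N) = N(3N^4 + 5N^3 - 2N^2 + 5N + 1) for all N ≥ 1.
Base step (N = 1): A(1) = 12, and the closed form gives 12. They agree.
Suppose the result is true for N = i, so A(i) = i(3i^4 + 5i^3 - 2i^2 + 5i + 1).
Then A(i+1) = A(i) + (15i^4 + 50i^3 + 54i^2 + 39i + 12) = (i(3i^4 + 5i^3 - 2i^2 + 5i + 1)) + (15i^4 + 50i^3 + 54i^2 + 39i + 12).
Simplifying, A(i+1) = (i + 1)(3i^4 + 17i^3 + 31i^2 + 28i + 12) = (i+1)(3(i+1)^4 + 5(i+1)^3 - 2(i+1)^2 + 5(i+1) + 1),
which is the closed form with N = i+1.
Hence, by induction on N, the claim holds for every N ≥ 1.

A(N) = N(3N^4 + 5N^3 - 2N^2 + 5N + 1)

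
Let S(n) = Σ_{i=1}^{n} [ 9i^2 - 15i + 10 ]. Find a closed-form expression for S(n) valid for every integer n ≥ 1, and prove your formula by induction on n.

We claim S(n) = n(3n^2 - 3n + 4) for all n ≥ 1.
For the base case n = 1: S(1) = 4, and the closed form gives 4. They agree.
Inductive step: suppose the statement holds for some i ≥ 1, so S(i) = i(3i^2 - 3i + 4).
Then S(i+1) = S(i) + (9i^2 + 3i + 4) = (i(3i^2 - 3i + 4)) + (9i^2 + 3i + 4).
Simplifying, S(i+1) = (i + 1)(3i^2 + 3i + 4) = (i+1)(3(i+1)^2 - 3(i+1) + 4),
which is the closed form with n = i+1.
Hence, by induction on n, the claim holds for every n ≥ 1.

S(n) = n(3n^2 - 3n + 4)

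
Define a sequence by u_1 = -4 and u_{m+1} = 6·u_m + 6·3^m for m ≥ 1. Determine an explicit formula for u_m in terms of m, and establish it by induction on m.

Computing the first terms: u_1 = -4, u_2 = -6, u_3 = 18. This suggests u_m = -2·3^m + 2·6^(m - 1).
For the base case m = 1: the formula gives -4 = -4 = u_1.
Suppose the result is true for m = r, so u_r = -2·3^r + 2·6^(r - 1).
Then u_{r+1} = 6·u_r + 6·3^r = 6·(-2·3^r + 2·6^(r - 1)) + 6·3^r = -2·3^(r + 1) + 2·6^r = -2·3^(r+1) + 2·6^((r+1) - 1),
which is the claimed formula at m = r+1.
By the principle of mathematical induction, the result holds for all m ≥ 1.

u_m = -2·3^m + 2·6^(m - 1)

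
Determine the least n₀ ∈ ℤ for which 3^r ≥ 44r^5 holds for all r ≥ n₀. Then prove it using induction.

n₀ = 17

At r = 16: 43046721 < 46137344, so the inequality fails and n₀ ≥ 17. We prove 3^r ≥ 44r^5 for all r ≥ 17.
When r = 17: 3^r = 129140163 and 44r^5 = 62473708, so 129140163 ≥ 62473708.
Inductive step: assume the claim holds for r = j, so 3^j ≥ 44j^5.
Then 3^(j + 1) = 3·(3^j) ≥ 3·(44j^5).
Also, for j ≥ 17 we have 3·(44j^5) ≥ 44(j+1)^5, since 3 ≥ (1 + 1/j)^5 for all j ≥ 17.
Combining, 3^(j + 1) ≥ 44(j+1)^5.
This completes the induction.
Hence the smallest such n₀ is 17.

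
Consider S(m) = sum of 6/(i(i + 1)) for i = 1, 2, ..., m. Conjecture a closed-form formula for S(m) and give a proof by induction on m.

We claim S(m) = 6m/(m + 1) for all m ≥ 1.
When m = 1: S(1) = 3, and the closed form gives 3. They agree.
Suppose the result is true for m = i, so S(i) = 6i/(i + 1).
Then S(i+1) = S(i) + (6/((i + 1)(i + 2))) = (6i/(i + 1)) + (6/((i + 1)(i + 2))).
Simplifying, S(i+1) = 6(i + 1)/(i + 2) = 6(i+1)/((i+1) + 1),
which is the closed form with m = i+1.
Hence, by induction on m, the claim holds for every m ≥ 1.

S(m) = 6m/(m + 1)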